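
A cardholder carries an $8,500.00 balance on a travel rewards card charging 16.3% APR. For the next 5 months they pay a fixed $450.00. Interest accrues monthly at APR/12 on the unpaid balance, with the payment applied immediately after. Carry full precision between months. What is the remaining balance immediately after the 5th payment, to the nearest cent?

$6,781.23

Monthly rate r = 16.3%/12 = 1.35833% = 0.0135833.
Each month: B ← B·(1+r) − $450.00.
Month 1: interest $115.46; balance after payment $8,165.46.
Month 2: interest $110.91; balance after payment $7,826.37.
Month 3: interest $106.31; balance after payment $7,482.68.
Month 4: interest $101.64; balance after payment $7,134.32.
Month 5: interest $96.91; balance after payment $6,781.23.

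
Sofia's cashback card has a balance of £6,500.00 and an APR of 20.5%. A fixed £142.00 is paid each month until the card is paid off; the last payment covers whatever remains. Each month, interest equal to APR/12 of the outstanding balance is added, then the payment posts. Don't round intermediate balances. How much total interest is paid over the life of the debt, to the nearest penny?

£6,268.94

Monthly rate r = 20.5%/12 = 1.70833% = 0.0170833.
Payoff takes n = ⌈−ln(1 − rB₀/P)/ln(1+r)⌉ = ⌈89.921⌉ = 90 payments; the last is £130.94.
Total paid = 89·£142.00 + £130.94 = £12,768.94.
Total interest = total paid − principal = £12,768.94 − £6,500.00 = £6,268.94.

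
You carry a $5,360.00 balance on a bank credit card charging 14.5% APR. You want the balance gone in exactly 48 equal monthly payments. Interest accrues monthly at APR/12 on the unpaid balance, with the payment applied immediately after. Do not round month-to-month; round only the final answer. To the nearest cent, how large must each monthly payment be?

Monthly rate r = 14.5%/12 = 1.20833% = 0.0120833.
Level-payment amortization: P = B₀·r / (1 − (1+r)^(−n)) = 5360.00·0.0120833 / (1 − 1.01208^(−48)).
Denominator 1 − (1+r)^(−48) = 0.438151932.
P = 64.7667 / 0.438151932 ≈ 147.82.

$147.82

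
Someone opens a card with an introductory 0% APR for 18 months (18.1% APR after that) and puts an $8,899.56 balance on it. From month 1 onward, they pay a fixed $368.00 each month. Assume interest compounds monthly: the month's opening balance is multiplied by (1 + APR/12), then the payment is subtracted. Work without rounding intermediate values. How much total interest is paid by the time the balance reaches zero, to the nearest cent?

$131.87

Promo months 1–18 at r₀ = 0%/12 = 0; months 19+ at r₁ = 18.1%/12 = 0.0150833.
After month 18 (no interest yet): B = $8,899.56 − 18·$368.00 = $2,275.56.
Then at r₁ with $368.00/mo: n₂ = −ln(1 − r₁·B/P)/ln(1+r₁) ≈ 6.54 → 7 more payments.
Total paid = 24·$368.00 + $199.43 = $9,031.43; interest = $9,031.43 − $8,899.56 = $131.87.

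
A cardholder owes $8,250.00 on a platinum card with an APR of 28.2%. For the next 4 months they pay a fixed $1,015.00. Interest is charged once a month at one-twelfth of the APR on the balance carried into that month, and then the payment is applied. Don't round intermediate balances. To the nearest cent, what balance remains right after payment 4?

$4,847.90

Monthly rate r = 28.2%/12 = 2.35% = 0.0235.
Each month: B ← B·(1+r) − $1,015.00.
Month 1: interest $193.88; balance after payment $7,428.88.
Month 2: interest $174.58; balance after payment $6,588.45.
Month 3: interest $154.83; balance after payment $5,728.28.
Month 4: interest $134.61; balance after payment $4,847.90.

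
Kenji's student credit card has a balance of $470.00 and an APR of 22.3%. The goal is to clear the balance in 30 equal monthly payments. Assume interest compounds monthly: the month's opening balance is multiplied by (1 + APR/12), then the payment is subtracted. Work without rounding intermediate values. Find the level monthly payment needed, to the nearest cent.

Monthly rate r = 22.3%/12 = 1.85833% = 0.0185833.
Level-payment amortization: P = B₀·r / (1 − (1+r)^(−n)) = 470.00·0.0185833 / (1 − 1.01858^(−30)).
Denominator 1 − (1+r)^(−30) = 0.424423534.
P = 8.73417 / 0.424423534 ≈ 20.58.

$20.58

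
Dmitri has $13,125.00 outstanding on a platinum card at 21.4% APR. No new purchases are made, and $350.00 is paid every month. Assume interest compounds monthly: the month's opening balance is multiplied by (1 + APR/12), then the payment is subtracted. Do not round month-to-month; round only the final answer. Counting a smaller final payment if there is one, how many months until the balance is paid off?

63 payments

Monthly rate r = 21.4%/12 = 1.78333% = 0.0178333.
Recurrence: B ← B·(1+r) − $350.00.
Month 1: interest $234.06; balance after payment $13,009.06.
Month 2: interest $231.99; balance after payment $12,891.06.
Closed form: n = −ln(1 − rB₀/P)/ln(1+r) = −ln(0.33125)/ln(1.01783) ≈ 62.507, so the balance reaches zero during payment 63.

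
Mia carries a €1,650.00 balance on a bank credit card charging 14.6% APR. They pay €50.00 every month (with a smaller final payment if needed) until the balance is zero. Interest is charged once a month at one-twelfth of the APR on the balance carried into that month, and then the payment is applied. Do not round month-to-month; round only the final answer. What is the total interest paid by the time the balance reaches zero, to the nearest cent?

Monthly rate r = 14.6%/12 = 1.21667% = 0.0121667.
Payoff takes n = ⌈−ln(1 − rB₀/P)/ln(1+r)⌉ = ⌈42.448⌉ = 43 payments; the last is €22.45.
Total paid = 42·€50.00 + €22.45 = €2,122.45.
Total interest = total paid − principal = €2,122.45 − €1,650.00 = €472.45.

€472.45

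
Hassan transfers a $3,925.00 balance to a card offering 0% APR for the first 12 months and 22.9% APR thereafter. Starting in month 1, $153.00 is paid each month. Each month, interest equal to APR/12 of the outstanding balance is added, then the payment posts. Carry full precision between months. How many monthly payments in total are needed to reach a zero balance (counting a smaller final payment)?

28 payments

Promo months 1–12 at r₀ = 0%/12 = 0; months 13+ at r₁ = 22.9%/12 = 0.0190833.
After month 12 (no interest yet): B = $3,925.00 − 12·$153.00 = $2,089.00.
Then at r₁ with $153.00/mo: n₂ = −ln(1 − r₁·B/P)/ln(1+r₁) ≈ 15.97 → 16 more payments.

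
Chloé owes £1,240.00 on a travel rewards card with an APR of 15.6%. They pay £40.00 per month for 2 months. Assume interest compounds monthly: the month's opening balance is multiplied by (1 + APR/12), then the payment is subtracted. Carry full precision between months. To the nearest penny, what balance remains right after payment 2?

£1,191.93

Monthly rate r = 15.6%/12 = 1.3% = 0.013.
Each month: B ← B·(1+r) − £40.00.
Month 1: interest £16.12; balance after payment £1,216.12.
Month 2: interest £15.81; balance after payment £1,191.93.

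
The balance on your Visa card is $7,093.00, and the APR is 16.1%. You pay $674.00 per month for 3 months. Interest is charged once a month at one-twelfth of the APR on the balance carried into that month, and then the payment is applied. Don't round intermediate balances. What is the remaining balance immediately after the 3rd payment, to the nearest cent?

Monthly rate r = 16.1%/12 = 1.34167% = 0.0134167.
Each month: B ← B·(1+r) − $674.00.
Month 1: interest $95.16; balance after payment $6,514.16.
Month 2: interest $87.40; balance after payment $5,927.56.
Month 3: interest $79.53; balance after payment $5,333.09.

$5,333.09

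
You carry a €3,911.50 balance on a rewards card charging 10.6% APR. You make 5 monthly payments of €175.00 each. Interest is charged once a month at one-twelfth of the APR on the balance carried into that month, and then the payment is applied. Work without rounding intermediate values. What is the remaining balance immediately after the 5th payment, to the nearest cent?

Monthly rate r = 10.6%/12 = 0.883333% = 0.00883333.
Each month: B ← B·(1+r) − €175.00.
Month 1: interest €34.55; balance after payment €3,771.05.
Month 2: interest €33.31; balance after payment €3,629.36.
Month 3: interest €32.06; balance after payment €3,486.42.
Month 4: interest €30.80; balance after payment €3,342.22.
Month 5: interest €29.52; balance after payment €3,196.74.

€3,196.74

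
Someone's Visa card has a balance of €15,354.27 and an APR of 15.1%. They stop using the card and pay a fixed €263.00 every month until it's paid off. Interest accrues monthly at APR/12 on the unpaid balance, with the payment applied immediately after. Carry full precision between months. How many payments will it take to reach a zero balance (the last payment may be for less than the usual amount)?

Monthly rate r = 15.1%/12 = 1.25833% = 0.0125833.
Recurrence: B ← B·(1+r) − €263.00.
Month 1: interest €193.21; balance after payment €15,284.48.
Month 2: interest €192.33; balance after payment €15,213.81.
Closed form: n = −ln(1 − rB₀/P)/ln(1+r) = −ln(0.26537)/ln(1.01258) ≈ 106.090, so the balance reaches zero during payment 107.

107 payments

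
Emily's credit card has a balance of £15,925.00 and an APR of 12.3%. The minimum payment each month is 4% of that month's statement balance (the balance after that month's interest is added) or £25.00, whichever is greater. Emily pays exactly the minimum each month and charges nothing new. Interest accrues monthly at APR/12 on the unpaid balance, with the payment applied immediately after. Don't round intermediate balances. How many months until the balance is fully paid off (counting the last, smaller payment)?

135 months

Monthly rate r = 12.3%/12 = 1.025% = 0.01025.
While 4% of the post-interest balance exceeds £25.00, each month B ← (B·(1+r))·(1 − 0.04), i.e. B shrinks by the factor (1+r)·0.96 = 0.96984.
This holds for months 1–107. Entering month 108 the balance is £601.16; 4% of the post-interest balance is now below £25.00, so the flat £25.00 minimum applies from here.
From month 108 a fixed £25.00 at rate r clears £601.16 in 28 more payments. Total: 107 + 28 = 135 months.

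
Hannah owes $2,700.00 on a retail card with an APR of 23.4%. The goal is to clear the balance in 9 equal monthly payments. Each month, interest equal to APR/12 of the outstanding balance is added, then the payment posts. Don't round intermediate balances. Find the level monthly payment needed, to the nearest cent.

Monthly rate r = 23.4%/12 = 1.95% = 0.0195.
Level-payment amortization: P = B₀·r / (1 − (1+r)^(−n)) = 2700.00·0.0195 / (1 − 1.0195^(−9)).
Denominator 1 − (1+r)^(−9) = 0.159544103.
P = 52.65 / 0.159544103 ≈ 330.00.

$330.00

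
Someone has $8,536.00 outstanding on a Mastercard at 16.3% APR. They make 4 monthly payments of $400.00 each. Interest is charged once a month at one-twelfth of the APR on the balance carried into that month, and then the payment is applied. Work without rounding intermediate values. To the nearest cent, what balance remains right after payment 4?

Monthly rate r = 16.3%/12 = 1.35833% = 0.0135833.
Each month: B ← B·(1+r) − $400.00.
Month 1: interest $115.95; balance after payment $8,251.95.
Month 2: interest $112.09; balance after payment $7,964.04.
Month 3: interest $108.18; balance after payment $7,672.21.
Month 4: interest $104.21; balance after payment $7,376.43.

$7,376.43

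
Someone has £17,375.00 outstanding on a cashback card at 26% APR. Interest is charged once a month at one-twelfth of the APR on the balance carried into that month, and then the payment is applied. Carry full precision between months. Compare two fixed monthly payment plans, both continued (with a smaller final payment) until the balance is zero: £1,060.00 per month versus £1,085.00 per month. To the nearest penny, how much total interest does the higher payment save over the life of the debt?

£128.20

Monthly rate r = 26%/12 = 2.16667% = 0.0216667.
At £1,060.00/mo: n = ⌈−ln(1 − rB₀/P)/ln(1+r)⌉ = 21 payments (last £498.87); total interest = total paid − £17,375.00 = £4,323.87.
At £1,085.00/mo: 20 payments (last £955.67); total interest £4,195.67.
Interest saved = £4,323.87 − £4,195.67 = £128.20.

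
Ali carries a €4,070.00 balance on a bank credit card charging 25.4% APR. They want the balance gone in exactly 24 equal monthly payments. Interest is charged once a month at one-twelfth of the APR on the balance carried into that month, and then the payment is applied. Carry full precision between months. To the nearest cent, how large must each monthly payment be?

€218.04

Monthly rate r = 25.4%/12 = 2.11667% = 0.0211667.
Level-payment amortization: P = B₀·r / (1 − (1+r)^(−n)) = 4070.00·0.0211667 / (1 − 1.02117^(−24)).
Denominator 1 − (1+r)^(−24) = 0.395103765.
P = 86.1483 / 0.395103765 ≈ 218.04.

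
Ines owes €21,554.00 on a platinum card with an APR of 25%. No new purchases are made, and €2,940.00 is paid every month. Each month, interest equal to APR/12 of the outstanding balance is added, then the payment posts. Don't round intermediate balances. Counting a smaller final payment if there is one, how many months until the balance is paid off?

Monthly rate r = 25%/12 = 2.08333% = 0.0208333.
Recurrence: B ← B·(1+r) − €2,940.00.
Month 1: interest €449.04; balance after payment €19,063.04.
Month 2: interest €397.15; balance after payment €16,520.19.
Closed form: n = −ln(1 − rB₀/P)/ln(1+r) = −ln(0.84726)/ln(1.02083) ≈ 8.038, so the balance reaches zero during payment 9.

9 months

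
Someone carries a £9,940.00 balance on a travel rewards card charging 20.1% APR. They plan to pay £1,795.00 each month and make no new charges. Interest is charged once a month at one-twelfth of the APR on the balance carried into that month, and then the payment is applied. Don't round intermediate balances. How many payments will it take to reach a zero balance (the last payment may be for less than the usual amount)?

Monthly rate r = 20.1%/12 = 1.675% = 0.01675.
Recurrence: B ← B·(1+r) − £1,795.00.
Month 1: interest £166.50; balance after payment £8,311.50.
Month 2: interest £139.22; balance after payment £6,655.71.
Month 3: interest £111.48; balance after payment £4,972.20.
Month 4: interest £83.28; balance after payment £3,260.48.
Month 5: interest £54.61; balance after payment £1,520.09.
Month 6: interest £25.46; balance after payment £0.00.

6 payments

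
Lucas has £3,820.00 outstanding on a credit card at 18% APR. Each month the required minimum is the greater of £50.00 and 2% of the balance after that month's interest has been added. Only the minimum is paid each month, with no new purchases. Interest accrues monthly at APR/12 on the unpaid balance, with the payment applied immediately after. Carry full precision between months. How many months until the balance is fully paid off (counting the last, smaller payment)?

Monthly rate r = 18%/12 = 1.5% = 0.015.
While 2% of the post-interest balance exceeds £50.00, each month B ← (B·(1+r))·(1 − 0.02), i.e. B shrinks by the factor (1+r)·0.98 = 0.9947.
This holds for months 1–83. Entering month 84 the balance is £2,457.59; 2% of the post-interest balance is now below £50.00, so the flat £50.00 minimum applies from here.
From month 84 a fixed £50.00 at rate r clears £2,457.59 in 90 more payments. Total: 83 + 90 = 173 months.

173 months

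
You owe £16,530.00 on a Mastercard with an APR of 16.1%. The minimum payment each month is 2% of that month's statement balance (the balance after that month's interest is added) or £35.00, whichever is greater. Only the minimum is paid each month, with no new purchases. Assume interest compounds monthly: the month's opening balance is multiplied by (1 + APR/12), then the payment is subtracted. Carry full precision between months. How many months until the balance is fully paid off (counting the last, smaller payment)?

Monthly rate r = 16.1%/12 = 1.34167% = 0.0134167.
While 2% of the post-interest balance exceeds £35.00, each month B ← (B·(1+r))·(1 − 0.02), i.e. B shrinks by the factor (1+r)·0.98 = 0.99315.
This holds for months 1–329. Entering month 330 the balance is £1,721.54; 2% of the post-interest balance is now below £35.00, so the flat £35.00 minimum applies from here.
From month 330 a fixed £35.00 at rate r clears £1,721.54 in 81 more payments. Total: 329 + 81 = 410 months.

410 months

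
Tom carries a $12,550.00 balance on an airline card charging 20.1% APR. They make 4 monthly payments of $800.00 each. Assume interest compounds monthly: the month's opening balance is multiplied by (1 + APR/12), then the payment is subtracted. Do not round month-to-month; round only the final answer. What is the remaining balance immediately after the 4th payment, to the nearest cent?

Monthly rate r = 20.1%/12 = 1.675% = 0.01675.
Each month: B ← B·(1+r) − $800.00.
Month 1: interest $210.21; balance after payment $11,960.21.
Month 2: interest $200.33; balance after payment $11,360.55.
Month 3: interest $190.29; balance after payment $10,750.84.
Month 4: interest $180.08; balance after payment $10,130.91.

$10,130.91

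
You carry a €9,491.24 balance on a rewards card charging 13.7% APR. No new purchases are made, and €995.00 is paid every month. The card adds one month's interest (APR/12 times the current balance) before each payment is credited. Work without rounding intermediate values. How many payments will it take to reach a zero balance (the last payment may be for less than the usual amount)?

11 payments

Monthly rate r = 13.7%/12 = 1.14167% = 0.0114167.
Recurrence: B ← B·(1+r) − €995.00.
Month 1: interest €108.36; balance after payment €8,604.60.
Month 2: interest €98.24; balance after payment €7,707.83.
Closed form: n = −ln(1 − rB₀/P)/ln(1+r) = −ln(0.8911)/ln(1.01142) ≈ 10.157, so the balance reaches zero during payment 11.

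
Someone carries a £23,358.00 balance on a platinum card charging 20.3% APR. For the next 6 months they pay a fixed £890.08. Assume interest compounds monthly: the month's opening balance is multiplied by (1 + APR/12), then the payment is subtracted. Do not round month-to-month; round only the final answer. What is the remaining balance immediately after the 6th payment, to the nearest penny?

Monthly rate r = 20.3%/12 = 1.69167% = 0.0169167.
Each month: B ← B·(1+r) − £890.08.
Month 1: interest £395.14; balance after payment £22,863.06.
Month 2: interest £386.77; balance after payment £22,359.75.
Month 3: interest £378.25; balance after payment £21,847.92.
Month 4: interest £369.59; balance after payment £21,327.43.
Month 5: interest £360.79; balance after payment £20,798.14.
Month 6: interest £351.84; balance after payment £20,259.90.

£20,259.90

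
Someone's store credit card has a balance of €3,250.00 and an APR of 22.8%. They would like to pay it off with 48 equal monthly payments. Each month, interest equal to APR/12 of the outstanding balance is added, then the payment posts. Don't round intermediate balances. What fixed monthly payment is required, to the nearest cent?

€103.81

Monthly rate r = 22.8%/12 = 1.9% = 0.019.
Level-payment amortization: P = B₀·r / (1 − (1+r)^(−n)) = 3250.00·0.019 / (1 − 1.019^(−48)).
Denominator 1 − (1+r)^(−48) = 0.59482824.
P = 61.75 / 0.59482824 ≈ 103.81.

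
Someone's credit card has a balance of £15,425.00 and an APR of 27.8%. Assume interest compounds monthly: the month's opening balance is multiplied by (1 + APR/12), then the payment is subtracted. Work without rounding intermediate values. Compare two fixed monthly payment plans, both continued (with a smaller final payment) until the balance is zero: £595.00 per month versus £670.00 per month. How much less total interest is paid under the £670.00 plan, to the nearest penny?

£1,544.49

Monthly rate r = 27.8%/12 = 2.31667% = 0.0231667.
At £595.00/mo: n = ⌈−ln(1 − rB₀/P)/ln(1+r)⌉ = 41 payments (last £43.30); total interest = total paid − £15,425.00 = £8,418.30.
At £670.00/mo: 34 payments (last £188.81); total interest £6,873.81.
Interest saved = £8,418.30 − £6,873.81 = £1,544.49.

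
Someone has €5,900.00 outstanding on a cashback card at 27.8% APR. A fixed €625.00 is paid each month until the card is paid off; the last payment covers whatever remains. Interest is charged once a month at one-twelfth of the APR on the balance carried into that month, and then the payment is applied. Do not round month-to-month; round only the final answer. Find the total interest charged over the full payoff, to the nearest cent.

€836.01

Monthly rate r = 27.8%/12 = 2.31667% = 0.0231667.
Payoff takes n = ⌈−ln(1 − rB₀/P)/ln(1+r)⌉ = ⌈10.776⌉ = 11 payments; the last is €486.01.
Total paid = 10·€625.00 + €486.01 = €6,736.01.
Total interest = total paid − principal = €6,736.01 − €5,900.00 = €836.01.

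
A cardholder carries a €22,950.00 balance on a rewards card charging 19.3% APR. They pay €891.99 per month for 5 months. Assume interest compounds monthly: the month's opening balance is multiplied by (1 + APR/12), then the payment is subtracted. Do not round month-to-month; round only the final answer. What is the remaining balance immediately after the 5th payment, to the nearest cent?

€20,250.15

Monthly rate r = 19.3%/12 = 1.60833% = 0.0160833.
Each month: B ← B·(1+r) − €891.99.
Month 1: interest €369.11; balance after payment €22,427.12.
Month 2: interest €360.70; balance after payment €21,895.84.
Month 3: interest €352.16; balance after payment €21,356.00.
Month 4: interest €343.48; balance after payment €20,807.49.
Month 5: interest €334.65; balance after payment €20,250.15.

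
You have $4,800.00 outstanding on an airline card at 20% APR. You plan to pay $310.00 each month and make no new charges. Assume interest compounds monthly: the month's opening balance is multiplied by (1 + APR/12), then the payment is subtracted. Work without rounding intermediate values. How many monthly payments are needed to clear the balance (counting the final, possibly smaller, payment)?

Monthly rate r = 20%/12 = 1.66667% = 0.0166667.
Recurrence: B ← B·(1+r) − $310.00.
Month 1: interest $80.00; balance after payment $4,570.00.
Month 2: interest $76.17; balance after payment $4,336.17.
Closed form: n = −ln(1 − rB₀/P)/ln(1+r) = −ln(0.74194)/ln(1.01667) ≈ 18.058, so the balance reaches zero during payment 19.

19 months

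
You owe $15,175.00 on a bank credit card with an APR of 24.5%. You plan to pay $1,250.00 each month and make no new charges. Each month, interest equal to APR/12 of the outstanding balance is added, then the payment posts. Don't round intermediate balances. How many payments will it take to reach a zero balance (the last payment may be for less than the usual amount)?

Monthly rate r = 24.5%/12 = 2.04167% = 0.0204167.
Recurrence: B ← B·(1+r) − $1,250.00.
Month 1: interest $309.82; balance after payment $14,234.82.
Month 2: interest $290.63; balance after payment $13,275.45.
Closed form: n = −ln(1 − rB₀/P)/ln(1+r) = −ln(0.75214)/ln(1.02042) ≈ 14.093, so the balance reaches zero during payment 15.

15 payments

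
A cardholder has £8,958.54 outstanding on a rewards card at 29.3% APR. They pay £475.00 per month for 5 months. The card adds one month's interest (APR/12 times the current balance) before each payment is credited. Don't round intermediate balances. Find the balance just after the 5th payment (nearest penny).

£7,613.11

Monthly rate r = 29.3%/12 = 2.44167% = 0.0244167.
Each month: B ← B·(1+r) − £475.00.
Month 1: interest £218.74; balance after payment £8,702.28.
Month 2: interest £212.48; balance after payment £8,439.76.
Month 3: interest £206.07; balance after payment £8,170.83.
Month 4: interest £199.50; balance after payment £7,895.33.
Month 5: interest £192.78; balance after payment £7,613.11.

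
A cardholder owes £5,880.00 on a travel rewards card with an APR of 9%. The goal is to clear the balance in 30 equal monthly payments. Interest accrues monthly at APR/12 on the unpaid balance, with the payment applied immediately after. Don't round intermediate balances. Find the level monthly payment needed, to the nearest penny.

Monthly rate r = 9%/12 = 0.75% = 0.0075.
Level-payment amortization: P = B₀·r / (1 − (1+r)^(−n)) = 5880.00·0.0075 / (1 − 1.0075^(−30)).
Denominator 1 − (1+r)^(−30) = 0.200813102.
P = 44.1 / 0.200813102 ≈ 219.61.

£219.61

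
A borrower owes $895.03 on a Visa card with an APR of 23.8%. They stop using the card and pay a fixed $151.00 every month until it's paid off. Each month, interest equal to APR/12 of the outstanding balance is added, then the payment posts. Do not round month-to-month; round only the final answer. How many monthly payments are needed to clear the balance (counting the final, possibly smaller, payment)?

Monthly rate r = 23.8%/12 = 1.98333% = 0.0198333.
Recurrence: B ← B·(1+r) − $151.00.
Month 1: interest $17.75; balance after payment $761.78.
Month 2: interest $15.11; balance after payment $625.89.
Closed form: n = −ln(1 − rB₀/P)/ln(1+r) = −ln(0.88244)/ln(1.01983) ≈ 6.368, so the balance reaches zero during payment 7.

7 payments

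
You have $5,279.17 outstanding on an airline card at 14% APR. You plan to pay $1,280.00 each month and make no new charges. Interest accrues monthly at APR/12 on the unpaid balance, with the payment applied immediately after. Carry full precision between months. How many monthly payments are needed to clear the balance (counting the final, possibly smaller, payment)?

5 payments

Monthly rate r = 14%/12 = 1.16667% = 0.0116667.
Recurrence: B ← B·(1+r) − $1,280.00.
Month 1: interest $61.59; balance after payment $4,060.76.
Month 2: interest $47.38; balance after payment $2,828.14.
Month 3: interest $32.99; balance after payment $1,581.13.
Month 4: interest $18.45; balance after payment $319.58.
Month 5: interest $3.73; balance after payment $0.00.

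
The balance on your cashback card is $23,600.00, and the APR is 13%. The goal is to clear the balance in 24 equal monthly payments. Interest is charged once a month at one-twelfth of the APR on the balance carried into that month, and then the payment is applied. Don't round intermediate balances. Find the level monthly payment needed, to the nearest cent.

Monthly rate r = 13%/12 = 1.08333% = 0.0108333.
Level-payment amortization: P = B₀·r / (1 − (1+r)^(−n)) = 23600.00·0.0108333 / (1 − 1.01083^(−24)).
Denominator 1 − (1+r)^(−24) = 0.227869542.
P = 255.667 / 0.227869542 ≈ 1121.99.

$1,121.99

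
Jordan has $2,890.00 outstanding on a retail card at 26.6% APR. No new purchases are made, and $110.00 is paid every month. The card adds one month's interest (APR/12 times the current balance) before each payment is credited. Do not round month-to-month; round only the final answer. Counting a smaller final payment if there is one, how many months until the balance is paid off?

Monthly rate r = 26.6%/12 = 2.21667% = 0.0221667.
Recurrence: B ← B·(1+r) − $110.00.
Month 1: interest $64.06; balance after payment $2,844.06.
Month 2: interest $63.04; balance after payment $2,797.11.
Closed form: n = −ln(1 − rB₀/P)/ln(1+r) = −ln(0.41762)/ln(1.02217) ≈ 39.827, so the balance reaches zero during payment 40.

40 payments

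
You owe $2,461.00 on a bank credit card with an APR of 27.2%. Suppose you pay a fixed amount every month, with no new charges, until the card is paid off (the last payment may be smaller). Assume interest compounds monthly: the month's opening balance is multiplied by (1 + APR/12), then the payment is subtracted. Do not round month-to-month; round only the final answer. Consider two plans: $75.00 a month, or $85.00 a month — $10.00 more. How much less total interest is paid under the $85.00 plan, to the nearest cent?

Monthly rate r = 27.2%/12 = 2.26667% = 0.0226667.
At $75.00/mo: n = ⌈−ln(1 − rB₀/P)/ln(1+r)⌉ = 61 payments (last $56.57); total interest = total paid − $2,461.00 = $2,095.57.
At $85.00/mo: 48 payments (last $55.02); total interest $1,589.02.
Interest saved = $2,095.57 − $1,589.02 = $506.55.

$506.55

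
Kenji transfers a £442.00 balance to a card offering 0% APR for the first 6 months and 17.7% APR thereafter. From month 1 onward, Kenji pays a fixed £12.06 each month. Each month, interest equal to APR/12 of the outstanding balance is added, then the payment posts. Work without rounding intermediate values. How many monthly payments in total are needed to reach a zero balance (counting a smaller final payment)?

Promo months 1–6 at r₀ = 0%/12 = 0; months 7+ at r₁ = 17.7%/12 = 0.01475.
After month 6 (no interest yet): B = £442.00 − 6·£12.06 = £369.64.
Then at r₁ with £12.06/mo: n₂ = −ln(1 − r₁·B/P)/ln(1+r₁) ≈ 41.09 → 42 more payments.

48 months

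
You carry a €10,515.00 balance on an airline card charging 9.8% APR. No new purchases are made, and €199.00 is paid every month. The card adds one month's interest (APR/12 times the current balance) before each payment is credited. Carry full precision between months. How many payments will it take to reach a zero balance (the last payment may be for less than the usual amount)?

70 payments

Monthly rate r = 9.8%/12 = 0.816667% = 0.00816667.
Recurrence: B ← B·(1+r) − €199.00.
Month 1: interest €85.87; balance after payment €10,401.87.
Month 2: interest €84.95; balance after payment €10,287.82.
Closed form: n = −ln(1 − rB₀/P)/ln(1+r) = −ln(0.56848)/ln(1.00817) ≈ 69.440, so the balance reaches zero during payment 70.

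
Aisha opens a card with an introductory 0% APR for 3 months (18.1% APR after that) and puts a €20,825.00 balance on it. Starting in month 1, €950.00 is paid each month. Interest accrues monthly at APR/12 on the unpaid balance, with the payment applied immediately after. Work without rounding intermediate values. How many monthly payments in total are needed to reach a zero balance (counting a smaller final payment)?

26 months

Promo months 1–3 at r₀ = 0%/12 = 0; months 4+ at r₁ = 18.1%/12 = 0.0150833.
After month 3 (no interest yet): B = €20,825.00 − 3·€950.00 = €17,975.00.
Then at r₁ with €950.00/mo: n₂ = −ln(1 − r₁·B/P)/ln(1+r₁) ≈ 22.45 → 23 more payments.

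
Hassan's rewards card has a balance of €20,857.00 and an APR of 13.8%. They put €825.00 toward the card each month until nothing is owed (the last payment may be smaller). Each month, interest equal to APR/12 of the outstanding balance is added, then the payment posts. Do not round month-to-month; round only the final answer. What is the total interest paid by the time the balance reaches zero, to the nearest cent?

€3,928.78

Monthly rate r = 13.8%/12 = 1.15% = 0.0115.
Payoff takes n = ⌈−ln(1 − rB₀/P)/ln(1+r)⌉ = ⌈30.043⌉ = 31 payments; the last is €35.78.
Total paid = 30·€825.00 + €35.78 = €24,785.78.
Total interest = total paid − principal = €24,785.78 − €20,857.00 = €3,928.78.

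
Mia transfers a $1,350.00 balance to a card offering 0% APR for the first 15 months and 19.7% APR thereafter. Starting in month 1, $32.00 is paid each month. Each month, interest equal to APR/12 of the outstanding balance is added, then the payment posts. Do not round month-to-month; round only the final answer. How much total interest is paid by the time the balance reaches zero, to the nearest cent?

Promo months 1–15 at r₀ = 0%/12 = 0; months 16+ at r₁ = 19.7%/12 = 0.0164167.
After month 15 (no interest yet): B = $1,350.00 − 15·$32.00 = $870.00.
Then at r₁ with $32.00/mo: n₂ = −ln(1 − r₁·B/P)/ln(1+r₁) ≈ 36.31 → 37 more payments.
Total paid = 51·$32.00 + $9.85 = $1,641.85; interest = $1,641.85 − $1,350.00 = $291.85.

$291.85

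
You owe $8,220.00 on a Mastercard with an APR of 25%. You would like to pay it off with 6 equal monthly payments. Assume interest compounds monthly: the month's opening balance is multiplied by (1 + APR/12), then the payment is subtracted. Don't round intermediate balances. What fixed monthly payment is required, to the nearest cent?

$1,471.61

Monthly rate r = 25%/12 = 2.08333% = 0.0208333.
Level-payment amortization: P = B₀·r / (1 − (1+r)^(−n)) = 8220.00·0.0208333 / (1 − 1.02083^(−6)).
Denominator 1 − (1+r)^(−6) = 0.116368999.
P = 171.25 / 0.116368999 ≈ 1471.61.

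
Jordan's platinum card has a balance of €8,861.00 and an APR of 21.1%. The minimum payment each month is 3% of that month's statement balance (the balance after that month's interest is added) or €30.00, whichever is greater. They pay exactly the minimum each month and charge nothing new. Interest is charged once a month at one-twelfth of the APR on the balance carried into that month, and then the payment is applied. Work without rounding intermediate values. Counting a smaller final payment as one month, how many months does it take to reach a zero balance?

Monthly rate r = 21.1%/12 = 1.75833% = 0.0175833.
While 3% of the post-interest balance exceeds €30.00, each month B ← (B·(1+r))·(1 − 0.03), i.e. B shrinks by the factor (1+r)·0.97 = 0.98706.
This holds for months 1–169. Entering month 170 the balance is €980.02; 3% of the post-interest balance is now below €30.00, so the flat €30.00 minimum applies from here.
From month 170 a fixed €30.00 at rate r clears €980.02 in 50 more payments. Total: 169 + 50 = 219 months.

219 months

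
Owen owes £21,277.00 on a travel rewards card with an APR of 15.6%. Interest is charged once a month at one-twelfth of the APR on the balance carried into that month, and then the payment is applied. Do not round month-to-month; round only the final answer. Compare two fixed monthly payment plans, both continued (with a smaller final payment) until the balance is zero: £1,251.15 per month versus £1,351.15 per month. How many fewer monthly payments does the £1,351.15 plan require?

Monthly rate r = 15.6%/12 = 1.3% = 0.013.
At £1,251.15/mo: n = ⌈−ln(1 − rB₀/P)/ln(1+r)⌉ = 20 payments (last £431.46); total interest = total paid − £21,277.00 = £2,926.31.
At £1,351.15/mo: 18 payments (last £993.31); total interest £2,685.86.
Payments saved = 20 − 18 = 2.

2 fewer payments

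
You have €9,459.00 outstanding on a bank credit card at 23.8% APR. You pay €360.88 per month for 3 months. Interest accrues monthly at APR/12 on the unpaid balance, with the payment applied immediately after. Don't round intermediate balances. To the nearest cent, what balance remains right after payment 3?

Monthly rate r = 23.8%/12 = 1.98333% = 0.0198333.
Each month: B ← B·(1+r) − €360.88.
Month 1: interest €187.60; balance after payment €9,285.72.
Month 2: interest €184.17; balance after payment €9,109.01.
Month 3: interest €180.66; balance after payment €8,928.79.

€8,928.79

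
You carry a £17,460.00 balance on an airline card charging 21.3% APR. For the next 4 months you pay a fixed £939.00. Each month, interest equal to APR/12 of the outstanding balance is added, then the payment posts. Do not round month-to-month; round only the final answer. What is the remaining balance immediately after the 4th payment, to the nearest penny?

Monthly rate r = 21.3%/12 = 1.775% = 0.01775.
Each month: B ← B·(1+r) − £939.00.
Month 1: interest £309.92; balance after payment £16,830.92.
Month 2: interest £298.75; balance after payment £16,190.66.
Month 3: interest £287.38; balance after payment £15,539.05.
Month 4: interest £275.82; balance after payment £14,875.87.

£14,875.87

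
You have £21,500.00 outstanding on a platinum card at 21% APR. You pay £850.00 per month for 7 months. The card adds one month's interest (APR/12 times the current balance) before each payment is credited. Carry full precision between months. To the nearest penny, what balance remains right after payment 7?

Monthly rate r = 21%/12 = 1.75% = 0.0175.
Each month: B ← B·(1+r) − £850.00.
Month 1: interest £376.25; balance after payment £21,026.25.
Month 2: interest £367.96; balance after payment £20,544.21.
Month 3: interest £359.52; balance after payment £20,053.73.
Month 4: interest £350.94; balance after payment £19,554.67.
Month 5: interest £342.21; balance after payment £19,046.88.
Month 6: interest £333.32; balance after payment £18,530.20.
Month 7: interest £324.28; balance after payment £18,004.48.

£18,004.48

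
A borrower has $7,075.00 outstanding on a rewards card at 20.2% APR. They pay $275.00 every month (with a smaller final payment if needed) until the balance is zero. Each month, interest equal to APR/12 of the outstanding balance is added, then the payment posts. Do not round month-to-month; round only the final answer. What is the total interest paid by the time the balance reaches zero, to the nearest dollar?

$2,274

Monthly rate r = 20.2%/12 = 1.68333% = 0.0168333.
Payoff takes n = ⌈−ln(1 − rB₀/P)/ln(1+r)⌉ = ⌈33.998⌉ = 34 payments; the last is $274.35.
Total paid = 33·$275.00 + $274.35 = $9,349.35.
Total interest = total paid − principal = $9,349.35 − $7,075.00 = $2,274.35.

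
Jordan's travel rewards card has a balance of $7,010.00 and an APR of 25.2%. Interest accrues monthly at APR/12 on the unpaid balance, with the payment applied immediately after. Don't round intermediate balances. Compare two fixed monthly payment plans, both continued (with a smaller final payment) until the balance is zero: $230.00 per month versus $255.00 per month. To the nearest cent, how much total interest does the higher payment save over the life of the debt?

Monthly rate r = 25.2%/12 = 2.1% = 0.021.
At $230.00/mo: n = ⌈−ln(1 − rB₀/P)/ln(1+r)⌉ = 50 payments (last $38.26); total interest = total paid − $7,010.00 = $4,298.26.
At $255.00/mo: 42 payments (last $111.01); total interest $3,556.01.
Interest saved = $4,298.26 − $3,556.01 = $742.25.

$742.25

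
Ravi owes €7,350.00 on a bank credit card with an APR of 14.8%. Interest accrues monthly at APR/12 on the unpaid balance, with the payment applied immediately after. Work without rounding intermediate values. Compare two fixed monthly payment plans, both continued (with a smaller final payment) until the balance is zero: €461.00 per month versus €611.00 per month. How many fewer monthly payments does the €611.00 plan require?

Monthly rate r = 14.8%/12 = 1.23333% = 0.0123333.
At €461.00/mo: n = ⌈−ln(1 − rB₀/P)/ln(1+r)⌉ = 18 payments (last €397.68); total interest = total paid − €7,350.00 = €884.68.
At €611.00/mo: 14 payments (last €62.28); total interest €655.28.
Payments saved = 18 − 14 = 4.

4 fewer payments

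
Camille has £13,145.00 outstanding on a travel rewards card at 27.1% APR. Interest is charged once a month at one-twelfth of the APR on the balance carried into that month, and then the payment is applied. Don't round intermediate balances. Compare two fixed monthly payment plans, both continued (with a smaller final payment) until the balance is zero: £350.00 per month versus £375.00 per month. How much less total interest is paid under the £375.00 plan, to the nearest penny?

Monthly rate r = 27.1%/12 = 2.25833% = 0.0225833.
At £350.00/mo: n = ⌈−ln(1 − rB₀/P)/ln(1+r)⌉ = 85 payments (last £143.05); total interest = total paid − £13,145.00 = £16,398.05.
At £375.00/mo: 71 payments (last £87.22); total interest £13,192.22.
Interest saved = £16,398.05 − £13,192.22 = £3,205.83.

£3,205.83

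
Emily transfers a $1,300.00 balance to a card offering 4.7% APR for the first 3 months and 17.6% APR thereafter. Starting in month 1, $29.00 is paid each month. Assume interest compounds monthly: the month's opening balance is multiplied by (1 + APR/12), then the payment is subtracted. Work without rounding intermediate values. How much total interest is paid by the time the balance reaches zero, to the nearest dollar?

$720

Promo months 1–3 at r₀ = 4.7%/12 = 0.00391667; months 4+ at r₁ = 17.6%/12 = 0.0146667.
After month 3: iterate B ← B·(1+r₀) − $29.00 for 3 months → $1,227.99.
Then at r₁ with $29.00/mo: n₂ = −ln(1 − r₁·B/P)/ln(1+r₁) ≈ 66.65 → 67 more payments.
Total paid = 69·$29.00 + $18.76 = $2,019.76; interest = $2,019.76 − $1,300.00 = $719.76.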